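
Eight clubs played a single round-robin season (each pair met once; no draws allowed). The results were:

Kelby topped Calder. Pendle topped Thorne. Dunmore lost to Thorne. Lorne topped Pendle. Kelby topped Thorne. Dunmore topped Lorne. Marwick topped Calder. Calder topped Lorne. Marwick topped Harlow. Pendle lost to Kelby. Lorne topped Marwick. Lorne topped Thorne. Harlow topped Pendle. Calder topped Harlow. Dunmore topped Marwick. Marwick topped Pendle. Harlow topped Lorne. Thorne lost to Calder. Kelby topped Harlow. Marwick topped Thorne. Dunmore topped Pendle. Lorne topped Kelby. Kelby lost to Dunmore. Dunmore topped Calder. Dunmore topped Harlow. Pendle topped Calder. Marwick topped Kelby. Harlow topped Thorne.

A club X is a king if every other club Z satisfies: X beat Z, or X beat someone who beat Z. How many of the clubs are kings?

Pendle cannot reach Marwick, Kelby in two steps.
Lorne reaches everyone (king).
Dunmore reaches everyone (king).
Marwick reaches everyone (king).
Kelby cannot reach Marwick in two steps.
Harlow reaches everyone (king).
Thorne reaches everyone (king).
Calder reaches everyone (king).
Kings: Lorne, Dunmore, Marwick, Harlow, Thorne, Calder — 6.

6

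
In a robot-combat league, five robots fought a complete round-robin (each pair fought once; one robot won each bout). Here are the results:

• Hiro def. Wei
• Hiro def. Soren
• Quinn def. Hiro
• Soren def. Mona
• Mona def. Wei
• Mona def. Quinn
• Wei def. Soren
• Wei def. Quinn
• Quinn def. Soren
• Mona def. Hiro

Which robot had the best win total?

Win totals: Quinn 2, Mona 3, Soren 1, Wei 2, Hiro 2.
Mona leads with 3 wins (next highest: 2).

Mona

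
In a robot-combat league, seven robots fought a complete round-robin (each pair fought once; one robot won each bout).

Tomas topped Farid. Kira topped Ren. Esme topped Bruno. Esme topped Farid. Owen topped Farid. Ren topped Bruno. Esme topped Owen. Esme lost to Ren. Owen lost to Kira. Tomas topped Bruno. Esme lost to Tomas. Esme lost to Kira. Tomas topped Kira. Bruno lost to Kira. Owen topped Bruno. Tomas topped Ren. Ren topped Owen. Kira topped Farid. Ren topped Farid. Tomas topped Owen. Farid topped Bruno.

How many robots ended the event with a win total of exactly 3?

Win totals: Tomas 6, Ren 4, Owen 2, Esme 3, Farid 1, Kira 5, Bruno 0.
Exactly 3: Esme — 1 robot.

1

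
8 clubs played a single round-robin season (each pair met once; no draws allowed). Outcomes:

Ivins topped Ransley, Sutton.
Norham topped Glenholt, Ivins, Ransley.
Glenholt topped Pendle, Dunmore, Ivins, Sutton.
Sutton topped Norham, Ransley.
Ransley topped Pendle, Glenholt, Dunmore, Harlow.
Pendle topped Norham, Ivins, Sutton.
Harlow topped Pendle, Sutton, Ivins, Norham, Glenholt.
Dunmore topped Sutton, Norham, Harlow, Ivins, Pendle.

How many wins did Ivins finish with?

2

Ivins' results: beat Sutton, Ransley; lost to Glenholt, Harlow, Pendle, Dunmore, Norham.
That is 2 wins.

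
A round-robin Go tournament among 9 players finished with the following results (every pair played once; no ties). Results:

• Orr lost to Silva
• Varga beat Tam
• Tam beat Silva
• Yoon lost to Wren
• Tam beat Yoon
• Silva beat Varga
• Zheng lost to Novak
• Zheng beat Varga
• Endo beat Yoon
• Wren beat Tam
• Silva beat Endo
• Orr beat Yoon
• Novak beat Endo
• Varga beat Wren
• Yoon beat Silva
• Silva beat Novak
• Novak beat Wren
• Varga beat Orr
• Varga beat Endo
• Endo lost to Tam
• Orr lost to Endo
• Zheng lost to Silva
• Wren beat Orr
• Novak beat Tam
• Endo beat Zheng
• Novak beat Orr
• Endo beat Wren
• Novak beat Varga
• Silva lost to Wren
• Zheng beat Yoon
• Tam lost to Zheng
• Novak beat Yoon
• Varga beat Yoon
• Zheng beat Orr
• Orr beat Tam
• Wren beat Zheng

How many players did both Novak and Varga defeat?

5

Novak beat: Orr, Endo, Varga, Yoon, Tam, Wren, Zheng.
Varga beat: Orr, Endo, Yoon, Tam, Wren.
Both beat: Orr, Endo, Yoon, Tam, Wren — 5.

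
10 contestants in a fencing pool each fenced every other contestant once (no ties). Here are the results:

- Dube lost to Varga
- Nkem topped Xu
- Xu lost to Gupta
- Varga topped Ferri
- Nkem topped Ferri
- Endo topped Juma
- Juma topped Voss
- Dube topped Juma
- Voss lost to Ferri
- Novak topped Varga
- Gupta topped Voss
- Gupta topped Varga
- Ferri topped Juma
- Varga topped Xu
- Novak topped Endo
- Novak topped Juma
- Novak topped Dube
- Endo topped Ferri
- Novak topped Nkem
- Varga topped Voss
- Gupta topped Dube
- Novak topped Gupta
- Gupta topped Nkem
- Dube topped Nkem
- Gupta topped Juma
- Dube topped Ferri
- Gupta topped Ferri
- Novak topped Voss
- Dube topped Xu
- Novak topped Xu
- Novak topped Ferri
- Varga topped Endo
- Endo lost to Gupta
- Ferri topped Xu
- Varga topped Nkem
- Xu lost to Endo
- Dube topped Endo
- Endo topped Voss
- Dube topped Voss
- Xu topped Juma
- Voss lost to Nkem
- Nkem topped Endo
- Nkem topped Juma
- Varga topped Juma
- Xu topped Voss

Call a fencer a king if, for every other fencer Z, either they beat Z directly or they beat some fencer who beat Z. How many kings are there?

1

Ferri cannot reach Dube, Varga, Gupta, Novak, Endo, Nkem in two steps.
Dube cannot reach Varga, Gupta, Novak in two steps.
Varga cannot reach Gupta, Novak in two steps.
Voss cannot reach Ferri, Dube, Varga, Juma, Gupta, Novak, Xu, Endo, Nkem in two steps.
Juma cannot reach Ferri, Dube, Varga, Gupta, Novak, Xu, Endo, Nkem in two steps.
Gupta cannot reach Novak in two steps.
Novak reaches everyone (king).
Xu cannot reach Ferri, Dube, Varga, Gupta, Novak, Endo, Nkem in two steps.
Endo cannot reach Dube, Varga, Gupta, Novak, Nkem in two steps.
Nkem cannot reach Dube, Varga, Gupta, Novak in two steps.
Kings: Novak — 1.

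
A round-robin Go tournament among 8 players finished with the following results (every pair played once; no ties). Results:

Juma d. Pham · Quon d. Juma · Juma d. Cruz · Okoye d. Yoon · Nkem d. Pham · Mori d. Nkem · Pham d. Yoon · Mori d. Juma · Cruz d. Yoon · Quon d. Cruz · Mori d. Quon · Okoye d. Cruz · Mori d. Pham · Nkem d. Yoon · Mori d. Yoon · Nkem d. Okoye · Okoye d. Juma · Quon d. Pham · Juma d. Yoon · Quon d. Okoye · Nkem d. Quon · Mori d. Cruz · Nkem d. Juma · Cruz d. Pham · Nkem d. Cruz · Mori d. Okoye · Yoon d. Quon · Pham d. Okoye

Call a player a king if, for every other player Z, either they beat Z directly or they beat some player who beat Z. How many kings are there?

1

Juma cannot reach Mori, Nkem in two steps.
Mori reaches everyone (king).
Cruz cannot reach Juma, Mori, Nkem in two steps.
Quon cannot reach Mori, Nkem in two steps.
Okoye cannot reach Mori, Nkem in two steps.
Pham cannot reach Mori, Nkem in two steps.
Yoon cannot reach Mori, Nkem in two steps.
Nkem cannot reach Mori in two steps.
Kings: Mori — 1.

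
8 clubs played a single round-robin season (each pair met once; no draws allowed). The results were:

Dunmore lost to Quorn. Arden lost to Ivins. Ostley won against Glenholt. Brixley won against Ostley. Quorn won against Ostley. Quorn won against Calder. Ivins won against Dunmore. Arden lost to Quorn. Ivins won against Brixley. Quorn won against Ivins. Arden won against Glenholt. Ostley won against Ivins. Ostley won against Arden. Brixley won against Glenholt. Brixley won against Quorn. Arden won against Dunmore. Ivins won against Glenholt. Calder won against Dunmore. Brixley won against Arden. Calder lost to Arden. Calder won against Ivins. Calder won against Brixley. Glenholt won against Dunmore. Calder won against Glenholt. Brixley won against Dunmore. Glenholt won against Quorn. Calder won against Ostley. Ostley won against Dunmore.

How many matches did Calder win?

Calder's results: beat Ivins, Ostley, Brixley, Glenholt, Dunmore; lost to Arden, Quorn.
That is 5 wins.

5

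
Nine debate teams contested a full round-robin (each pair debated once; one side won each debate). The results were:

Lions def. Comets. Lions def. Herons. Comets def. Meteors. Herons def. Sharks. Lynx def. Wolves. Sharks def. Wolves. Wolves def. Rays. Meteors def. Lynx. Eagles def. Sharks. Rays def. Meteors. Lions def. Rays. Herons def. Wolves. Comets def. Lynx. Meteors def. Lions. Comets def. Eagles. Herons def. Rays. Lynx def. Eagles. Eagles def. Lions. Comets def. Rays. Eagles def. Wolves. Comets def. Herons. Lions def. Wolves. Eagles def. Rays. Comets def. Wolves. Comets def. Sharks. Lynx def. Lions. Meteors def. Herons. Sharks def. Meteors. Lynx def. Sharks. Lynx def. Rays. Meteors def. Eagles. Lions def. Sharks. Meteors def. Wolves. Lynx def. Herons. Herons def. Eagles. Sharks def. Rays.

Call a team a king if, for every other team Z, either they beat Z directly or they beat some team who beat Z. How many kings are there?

Comets reaches everyone (king).
Wolves cannot reach Comets, Lynx, Lions, Herons, Eagles, Sharks in two steps.
Lynx reaches everyone (king).
Lions reaches everyone (king).
Herons cannot reach Comets, Lynx in two steps.
Eagles cannot reach Lynx in two steps.
Rays cannot reach Comets, Sharks in two steps.
Sharks cannot reach Comets in two steps.
Meteors reaches everyone (king).
Kings: Comets, Lynx, Lions, Meteors — 4.

4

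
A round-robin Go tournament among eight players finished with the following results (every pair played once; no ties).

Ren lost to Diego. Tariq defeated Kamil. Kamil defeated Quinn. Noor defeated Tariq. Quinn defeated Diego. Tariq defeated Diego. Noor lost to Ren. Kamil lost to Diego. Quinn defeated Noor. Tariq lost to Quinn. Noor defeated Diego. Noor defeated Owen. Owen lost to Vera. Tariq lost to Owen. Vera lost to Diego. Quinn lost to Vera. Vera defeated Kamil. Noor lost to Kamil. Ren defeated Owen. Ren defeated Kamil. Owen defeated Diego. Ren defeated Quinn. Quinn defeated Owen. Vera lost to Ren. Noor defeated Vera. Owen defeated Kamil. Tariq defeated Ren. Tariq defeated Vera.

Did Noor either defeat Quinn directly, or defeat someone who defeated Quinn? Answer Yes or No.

Yes

Noor did not beat Quinn directly.
Noor beat Owen, Tariq, Diego, Vera. Of those, Vera beat Quinn.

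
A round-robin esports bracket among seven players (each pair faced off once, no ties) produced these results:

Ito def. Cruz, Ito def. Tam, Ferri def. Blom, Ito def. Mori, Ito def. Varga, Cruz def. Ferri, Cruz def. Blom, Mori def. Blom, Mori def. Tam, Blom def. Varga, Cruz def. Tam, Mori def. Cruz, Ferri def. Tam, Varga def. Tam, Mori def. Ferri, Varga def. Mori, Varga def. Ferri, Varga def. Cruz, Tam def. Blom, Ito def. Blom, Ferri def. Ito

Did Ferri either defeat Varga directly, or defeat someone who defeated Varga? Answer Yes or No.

Ferri did not beat Varga directly.
Ferri beat Tam, Blom, Ito. Of those, Blom beat Varga.

Yes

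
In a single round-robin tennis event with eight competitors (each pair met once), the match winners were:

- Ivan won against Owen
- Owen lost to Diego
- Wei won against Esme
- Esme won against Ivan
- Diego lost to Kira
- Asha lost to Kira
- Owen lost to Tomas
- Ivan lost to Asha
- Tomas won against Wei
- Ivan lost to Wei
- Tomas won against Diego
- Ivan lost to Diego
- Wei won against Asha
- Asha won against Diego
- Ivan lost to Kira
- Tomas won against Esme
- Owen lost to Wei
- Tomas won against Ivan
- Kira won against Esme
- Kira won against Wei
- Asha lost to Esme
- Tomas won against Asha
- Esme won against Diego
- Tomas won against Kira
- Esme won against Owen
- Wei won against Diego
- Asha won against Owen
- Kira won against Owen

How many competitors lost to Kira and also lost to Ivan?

Kira beat: Ivan, Esme, Asha, Wei, Diego, Owen.
Ivan beat: Owen.
Both beat: Owen — 1.

1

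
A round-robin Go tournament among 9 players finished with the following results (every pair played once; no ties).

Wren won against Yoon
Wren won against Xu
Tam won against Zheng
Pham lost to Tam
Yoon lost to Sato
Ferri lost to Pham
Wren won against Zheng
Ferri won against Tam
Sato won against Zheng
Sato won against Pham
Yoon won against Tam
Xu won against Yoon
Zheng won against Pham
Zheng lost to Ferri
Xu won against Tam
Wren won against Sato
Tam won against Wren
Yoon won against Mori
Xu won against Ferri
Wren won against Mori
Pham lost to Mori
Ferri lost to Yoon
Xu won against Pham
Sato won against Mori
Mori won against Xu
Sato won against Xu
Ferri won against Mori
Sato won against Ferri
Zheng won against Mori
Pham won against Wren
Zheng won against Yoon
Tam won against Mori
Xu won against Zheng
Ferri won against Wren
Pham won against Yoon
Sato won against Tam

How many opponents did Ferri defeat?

4

Ferri's results: beat Mori, Tam, Wren, Zheng; lost to Pham, Sato, Xu, Yoon.
That is 4 wins.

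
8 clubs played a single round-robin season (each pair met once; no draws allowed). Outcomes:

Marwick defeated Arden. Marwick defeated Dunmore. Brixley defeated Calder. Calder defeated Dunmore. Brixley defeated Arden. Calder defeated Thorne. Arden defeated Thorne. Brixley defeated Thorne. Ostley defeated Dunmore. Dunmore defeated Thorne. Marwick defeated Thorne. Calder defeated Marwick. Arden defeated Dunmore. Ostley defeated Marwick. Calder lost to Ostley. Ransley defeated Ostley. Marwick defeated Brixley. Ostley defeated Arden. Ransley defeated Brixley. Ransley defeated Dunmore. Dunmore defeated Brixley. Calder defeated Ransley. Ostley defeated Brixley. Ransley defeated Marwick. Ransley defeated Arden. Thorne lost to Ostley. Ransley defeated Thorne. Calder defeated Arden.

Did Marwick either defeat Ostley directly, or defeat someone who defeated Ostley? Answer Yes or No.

Marwick did not beat Ostley directly.
Marwick beat Arden, Thorne, Brixley, Dunmore, but each of them lost to Ostley. No two-step path.

No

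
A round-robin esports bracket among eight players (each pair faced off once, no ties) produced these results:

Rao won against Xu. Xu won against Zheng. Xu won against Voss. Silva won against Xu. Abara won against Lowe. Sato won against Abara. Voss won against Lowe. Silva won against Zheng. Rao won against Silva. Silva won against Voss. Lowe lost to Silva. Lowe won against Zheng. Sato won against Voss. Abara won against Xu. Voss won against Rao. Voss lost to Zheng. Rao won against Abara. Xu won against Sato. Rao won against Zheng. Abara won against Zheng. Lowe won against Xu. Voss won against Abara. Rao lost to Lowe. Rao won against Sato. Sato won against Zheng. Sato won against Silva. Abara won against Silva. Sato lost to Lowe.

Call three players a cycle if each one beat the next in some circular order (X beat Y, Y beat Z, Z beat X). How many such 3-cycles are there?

16

Win totals: Xu 3, Lowe 4, Rao 5, Voss 3, Abara 4, Sato 4, Zheng 1, Silva 4.
A player with w wins dominates both others in C(w,2) triples; summing gives 3 + 6 + 10 + 3 + 6 + 6 + 0 + 6 = 40 transitive triples.
Total triples C(8,3) = 56, so cyclic triples = 56 − 40 = 16.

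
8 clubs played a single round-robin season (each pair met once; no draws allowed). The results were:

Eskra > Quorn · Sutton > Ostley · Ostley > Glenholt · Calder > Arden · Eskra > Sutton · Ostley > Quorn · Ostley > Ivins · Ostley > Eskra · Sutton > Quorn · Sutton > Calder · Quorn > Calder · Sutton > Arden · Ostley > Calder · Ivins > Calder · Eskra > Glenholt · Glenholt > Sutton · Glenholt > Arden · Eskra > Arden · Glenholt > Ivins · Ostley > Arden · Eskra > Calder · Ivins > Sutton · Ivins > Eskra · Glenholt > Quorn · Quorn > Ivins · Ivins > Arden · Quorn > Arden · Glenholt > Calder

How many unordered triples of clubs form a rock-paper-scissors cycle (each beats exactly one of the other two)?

6

Win totals: Ostley 6, Calder 1, Sutton 4, Quorn 3, Arden 0, Glenholt 5, Ivins 4, Eskra 5.
A club with w wins dominates both others in C(w,2) triples; summing gives 15 + 0 + 6 + 3 + 0 + 10 + 6 + 10 = 50 transitive triples.
Total triples C(8,3) = 56, so cyclic triples = 56 − 50 = 6.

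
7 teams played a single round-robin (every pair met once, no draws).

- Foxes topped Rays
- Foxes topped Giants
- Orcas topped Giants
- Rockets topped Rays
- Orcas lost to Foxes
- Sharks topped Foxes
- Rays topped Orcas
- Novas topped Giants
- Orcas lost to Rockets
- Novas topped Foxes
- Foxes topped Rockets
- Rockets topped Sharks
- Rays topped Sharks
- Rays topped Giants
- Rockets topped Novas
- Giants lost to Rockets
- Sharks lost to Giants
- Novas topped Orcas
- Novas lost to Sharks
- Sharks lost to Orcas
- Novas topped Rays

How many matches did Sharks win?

2

Sharks' results: beat Foxes, Novas; lost to Rays, Giants, Rockets, Orcas.
That is 2 wins.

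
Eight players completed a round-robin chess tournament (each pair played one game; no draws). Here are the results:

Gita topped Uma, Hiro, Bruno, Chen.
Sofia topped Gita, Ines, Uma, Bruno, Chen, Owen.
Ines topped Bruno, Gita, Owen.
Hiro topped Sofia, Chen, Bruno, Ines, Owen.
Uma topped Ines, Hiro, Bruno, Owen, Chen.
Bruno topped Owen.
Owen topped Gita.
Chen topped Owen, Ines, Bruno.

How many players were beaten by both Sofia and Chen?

Sofia beat: Chen, Bruno, Owen, Ines, Uma, Gita.
Chen beat: Bruno, Owen, Ines.
Both beat: Bruno, Owen, Ines — 3.

3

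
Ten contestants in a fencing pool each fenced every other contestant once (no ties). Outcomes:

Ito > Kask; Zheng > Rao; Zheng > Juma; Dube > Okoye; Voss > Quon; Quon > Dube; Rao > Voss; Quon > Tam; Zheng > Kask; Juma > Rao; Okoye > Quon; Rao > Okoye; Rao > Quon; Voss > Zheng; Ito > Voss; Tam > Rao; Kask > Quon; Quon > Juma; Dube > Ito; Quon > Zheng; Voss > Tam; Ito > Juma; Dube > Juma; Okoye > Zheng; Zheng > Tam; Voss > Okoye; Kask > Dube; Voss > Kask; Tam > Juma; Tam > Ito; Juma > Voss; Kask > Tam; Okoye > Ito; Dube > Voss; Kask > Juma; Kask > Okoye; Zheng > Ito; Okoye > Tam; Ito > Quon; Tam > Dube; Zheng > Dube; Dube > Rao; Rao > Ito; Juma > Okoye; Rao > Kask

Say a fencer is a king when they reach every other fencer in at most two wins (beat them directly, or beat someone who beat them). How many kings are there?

8

Kask reaches everyone (king).
Voss reaches everyone (king).
Okoye reaches everyone (king).
Zheng reaches everyone (king).
Tam cannot reach Zheng in two steps.
Rao reaches everyone (king).
Juma cannot reach Dube in two steps.
Quon reaches everyone (king).
Dube reaches everyone (king).
Ito reaches everyone (king).
Kings: Kask, Voss, Okoye, Zheng, Rao, Quon, Dube, Ito — 8.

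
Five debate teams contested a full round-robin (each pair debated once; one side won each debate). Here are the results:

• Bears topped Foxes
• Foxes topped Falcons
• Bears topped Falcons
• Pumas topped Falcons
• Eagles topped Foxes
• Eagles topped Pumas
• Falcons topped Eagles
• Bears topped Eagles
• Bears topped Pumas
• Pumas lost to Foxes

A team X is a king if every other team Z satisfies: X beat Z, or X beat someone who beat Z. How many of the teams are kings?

Eagles cannot reach Bears in two steps.
Falcons cannot reach Bears in two steps.
Foxes cannot reach Bears in two steps.
Pumas cannot reach Foxes, Bears in two steps.
Bears reaches everyone (king).
Kings: Bears — 1.

1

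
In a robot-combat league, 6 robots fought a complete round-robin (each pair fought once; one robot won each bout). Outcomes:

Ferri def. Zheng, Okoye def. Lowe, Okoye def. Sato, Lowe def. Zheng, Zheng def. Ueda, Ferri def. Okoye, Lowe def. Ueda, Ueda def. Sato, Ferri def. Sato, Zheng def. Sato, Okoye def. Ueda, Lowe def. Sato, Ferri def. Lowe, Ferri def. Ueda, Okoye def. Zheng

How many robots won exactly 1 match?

1

Win totals: Okoye 4, Ueda 1, Zheng 2, Lowe 3, Sato 0, Ferri 5.
Exactly 1: Ueda — 1 robot.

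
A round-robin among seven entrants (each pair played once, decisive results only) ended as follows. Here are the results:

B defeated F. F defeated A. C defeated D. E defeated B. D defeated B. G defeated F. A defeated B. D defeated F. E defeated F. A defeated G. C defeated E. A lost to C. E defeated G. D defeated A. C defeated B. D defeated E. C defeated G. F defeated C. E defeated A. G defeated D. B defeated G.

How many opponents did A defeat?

A's results: beat B, G; lost to C, D, E, F.
That is 2 wins.

2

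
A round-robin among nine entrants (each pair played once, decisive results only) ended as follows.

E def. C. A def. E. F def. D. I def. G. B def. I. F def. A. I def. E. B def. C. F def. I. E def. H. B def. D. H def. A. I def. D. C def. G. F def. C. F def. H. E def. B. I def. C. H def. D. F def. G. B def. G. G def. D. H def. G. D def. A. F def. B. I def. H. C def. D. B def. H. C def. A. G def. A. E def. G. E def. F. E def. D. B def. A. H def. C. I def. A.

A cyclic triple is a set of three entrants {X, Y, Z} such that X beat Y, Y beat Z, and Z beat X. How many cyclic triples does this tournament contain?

8

Win totals: A 1, B 6, C 3, D 1, E 6, F 7, G 2, H 4, I 6.
An entrant with w wins dominates both others in C(w,2) triples; summing gives 0 + 15 + 3 + 0 + 15 + 21 + 1 + 6 + 15 = 76 transitive triples.
Total triples C(9,3) = 84, so cyclic triples = 84 − 76 = 8.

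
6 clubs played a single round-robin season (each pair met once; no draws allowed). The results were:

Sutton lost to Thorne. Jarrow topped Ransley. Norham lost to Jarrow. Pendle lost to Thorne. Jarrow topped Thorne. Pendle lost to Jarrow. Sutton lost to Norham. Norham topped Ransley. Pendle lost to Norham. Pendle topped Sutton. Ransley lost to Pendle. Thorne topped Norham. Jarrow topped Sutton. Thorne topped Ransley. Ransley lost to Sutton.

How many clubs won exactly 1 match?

1

Win totals: Sutton 1, Jarrow 5, Norham 3, Thorne 4, Ransley 0, Pendle 2.
Exactly 1: Sutton — 1 club.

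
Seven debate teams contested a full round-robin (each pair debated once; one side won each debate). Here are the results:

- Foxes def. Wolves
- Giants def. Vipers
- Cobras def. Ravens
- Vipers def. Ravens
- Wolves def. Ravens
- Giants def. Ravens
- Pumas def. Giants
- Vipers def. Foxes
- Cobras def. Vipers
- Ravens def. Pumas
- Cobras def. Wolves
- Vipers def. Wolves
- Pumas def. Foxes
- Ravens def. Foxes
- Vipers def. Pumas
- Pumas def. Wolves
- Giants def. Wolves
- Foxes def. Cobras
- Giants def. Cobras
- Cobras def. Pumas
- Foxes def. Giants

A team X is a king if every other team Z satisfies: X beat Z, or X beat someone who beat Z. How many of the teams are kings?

Cobras reaches everyone (king).
Giants reaches everyone (king).
Ravens cannot reach Vipers in two steps.
Pumas reaches everyone (king).
Foxes reaches everyone (king).
Wolves cannot reach Cobras, Giants, Vipers in two steps.
Vipers reaches everyone (king).
Kings: Cobras, Giants, Pumas, Foxes, Vipers — 5.

5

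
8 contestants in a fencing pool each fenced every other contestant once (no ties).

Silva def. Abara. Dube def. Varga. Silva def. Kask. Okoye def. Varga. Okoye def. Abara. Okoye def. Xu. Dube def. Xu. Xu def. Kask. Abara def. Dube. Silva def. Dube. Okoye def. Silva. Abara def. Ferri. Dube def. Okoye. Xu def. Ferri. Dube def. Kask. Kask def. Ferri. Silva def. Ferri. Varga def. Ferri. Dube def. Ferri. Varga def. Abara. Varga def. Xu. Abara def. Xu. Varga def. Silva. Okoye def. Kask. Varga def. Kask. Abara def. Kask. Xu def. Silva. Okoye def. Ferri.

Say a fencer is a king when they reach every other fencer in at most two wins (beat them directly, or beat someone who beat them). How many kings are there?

Okoye reaches everyone (king).
Dube reaches everyone (king).
Varga cannot reach Okoye in two steps.
Silva reaches everyone (king).
Abara reaches everyone (king).
Xu cannot reach Okoye, Varga in two steps.
Ferri cannot reach Okoye, Dube, Varga, Silva, Abara, Xu, Kask in two steps.
Kask cannot reach Okoye, Dube, Varga, Silva, Abara, Xu in two steps.
Kings: Okoye, Dube, Silva, Abara — 4.

4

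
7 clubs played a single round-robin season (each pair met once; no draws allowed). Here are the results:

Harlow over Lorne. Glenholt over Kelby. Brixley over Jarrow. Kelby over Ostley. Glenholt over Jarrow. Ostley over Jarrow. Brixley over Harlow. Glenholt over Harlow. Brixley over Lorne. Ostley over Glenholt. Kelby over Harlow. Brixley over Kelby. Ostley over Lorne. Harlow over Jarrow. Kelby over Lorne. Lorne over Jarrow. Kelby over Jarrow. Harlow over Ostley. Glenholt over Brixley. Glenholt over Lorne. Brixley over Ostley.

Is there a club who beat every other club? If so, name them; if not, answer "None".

Highest win total is Glenholt with 5 (out of 6 possible).
Glenholt lost to Ostley, so no club went undefeated.

None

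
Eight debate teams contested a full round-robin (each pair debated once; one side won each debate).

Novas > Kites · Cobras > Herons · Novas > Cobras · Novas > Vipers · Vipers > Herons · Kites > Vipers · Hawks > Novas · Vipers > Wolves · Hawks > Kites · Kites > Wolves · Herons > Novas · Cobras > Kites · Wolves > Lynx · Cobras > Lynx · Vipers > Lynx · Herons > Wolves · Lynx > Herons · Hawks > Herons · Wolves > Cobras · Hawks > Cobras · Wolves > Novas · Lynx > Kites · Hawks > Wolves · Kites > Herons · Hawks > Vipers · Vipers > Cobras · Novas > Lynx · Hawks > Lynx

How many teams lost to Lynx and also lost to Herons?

0

Lynx beat: Kites, Herons.
Herons beat: Novas, Wolves.
No one was beaten by both.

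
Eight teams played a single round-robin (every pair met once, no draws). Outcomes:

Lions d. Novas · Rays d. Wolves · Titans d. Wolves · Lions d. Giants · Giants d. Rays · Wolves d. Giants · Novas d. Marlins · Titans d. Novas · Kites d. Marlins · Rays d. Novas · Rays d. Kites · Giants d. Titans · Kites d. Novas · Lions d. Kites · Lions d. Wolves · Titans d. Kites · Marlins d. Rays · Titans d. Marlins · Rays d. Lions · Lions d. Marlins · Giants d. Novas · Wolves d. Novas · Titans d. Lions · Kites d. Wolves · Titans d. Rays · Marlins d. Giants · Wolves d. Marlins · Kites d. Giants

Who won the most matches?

Win totals: Novas 1, Rays 4, Lions 5, Marlins 2, Wolves 3, Titans 6, Giants 3, Kites 4.
Titans leads with 6 wins (next highest: 5).

Titans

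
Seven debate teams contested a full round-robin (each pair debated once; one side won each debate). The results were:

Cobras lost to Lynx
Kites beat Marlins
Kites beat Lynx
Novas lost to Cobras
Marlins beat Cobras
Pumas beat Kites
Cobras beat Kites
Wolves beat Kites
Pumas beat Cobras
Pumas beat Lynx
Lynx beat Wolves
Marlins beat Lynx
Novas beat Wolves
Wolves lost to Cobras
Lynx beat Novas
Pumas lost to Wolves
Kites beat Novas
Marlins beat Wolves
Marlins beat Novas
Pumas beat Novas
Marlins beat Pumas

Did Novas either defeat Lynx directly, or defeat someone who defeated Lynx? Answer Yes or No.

No

Novas did not beat Lynx directly.
Novas beat Wolves, but each of them lost to Lynx. No two-step path.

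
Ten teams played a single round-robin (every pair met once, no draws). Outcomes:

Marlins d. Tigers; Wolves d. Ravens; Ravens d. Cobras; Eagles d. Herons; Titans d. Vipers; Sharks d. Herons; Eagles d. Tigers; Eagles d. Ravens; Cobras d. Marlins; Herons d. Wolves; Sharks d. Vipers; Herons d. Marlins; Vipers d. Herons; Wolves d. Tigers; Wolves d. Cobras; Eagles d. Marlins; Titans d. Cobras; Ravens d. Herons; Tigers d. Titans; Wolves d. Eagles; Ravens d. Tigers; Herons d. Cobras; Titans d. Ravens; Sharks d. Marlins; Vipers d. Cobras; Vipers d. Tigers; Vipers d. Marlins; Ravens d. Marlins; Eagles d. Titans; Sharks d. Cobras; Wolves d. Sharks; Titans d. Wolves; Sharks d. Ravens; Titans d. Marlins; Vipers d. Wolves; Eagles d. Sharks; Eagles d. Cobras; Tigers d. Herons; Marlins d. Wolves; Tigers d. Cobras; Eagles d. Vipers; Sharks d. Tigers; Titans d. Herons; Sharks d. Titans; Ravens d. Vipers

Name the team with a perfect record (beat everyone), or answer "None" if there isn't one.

None

Highest win total is Eagles with 8 (out of 9 possible).
Eagles lost to Wolves, so no team went undefeated.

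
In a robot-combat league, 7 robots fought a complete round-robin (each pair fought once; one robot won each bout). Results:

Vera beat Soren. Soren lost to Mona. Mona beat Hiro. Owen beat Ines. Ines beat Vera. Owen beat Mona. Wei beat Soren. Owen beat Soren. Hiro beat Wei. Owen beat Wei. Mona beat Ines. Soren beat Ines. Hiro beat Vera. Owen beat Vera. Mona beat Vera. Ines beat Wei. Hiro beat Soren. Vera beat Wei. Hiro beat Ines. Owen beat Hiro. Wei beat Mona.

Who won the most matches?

Win totals: Owen 6, Vera 2, Wei 2, Mona 4, Hiro 4, Soren 1, Ines 2.
Owen leads with 6 wins (next highest: 4).

Owen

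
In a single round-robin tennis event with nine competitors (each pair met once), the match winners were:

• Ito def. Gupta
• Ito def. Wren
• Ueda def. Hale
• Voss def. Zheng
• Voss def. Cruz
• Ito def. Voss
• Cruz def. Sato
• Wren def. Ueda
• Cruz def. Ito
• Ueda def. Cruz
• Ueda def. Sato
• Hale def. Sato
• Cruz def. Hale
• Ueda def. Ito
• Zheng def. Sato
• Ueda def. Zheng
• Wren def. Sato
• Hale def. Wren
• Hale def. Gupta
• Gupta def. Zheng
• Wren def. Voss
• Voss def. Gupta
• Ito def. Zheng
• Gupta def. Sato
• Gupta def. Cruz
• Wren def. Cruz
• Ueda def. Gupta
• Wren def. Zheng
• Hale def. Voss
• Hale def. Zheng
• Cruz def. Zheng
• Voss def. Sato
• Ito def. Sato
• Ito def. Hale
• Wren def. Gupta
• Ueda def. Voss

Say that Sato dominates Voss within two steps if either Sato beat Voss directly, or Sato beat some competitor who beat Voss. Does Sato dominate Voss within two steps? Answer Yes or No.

Sato did not beat Voss directly.
Sato beat no one, so there is no intermediate competitor.

No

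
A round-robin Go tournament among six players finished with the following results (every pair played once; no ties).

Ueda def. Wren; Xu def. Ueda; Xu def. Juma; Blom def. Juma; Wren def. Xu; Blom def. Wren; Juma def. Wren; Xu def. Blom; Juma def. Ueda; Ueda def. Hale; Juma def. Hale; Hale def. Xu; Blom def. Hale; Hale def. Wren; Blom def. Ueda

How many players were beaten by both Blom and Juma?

Blom beat: Ueda, Wren, Juma, Hale.
Juma beat: Ueda, Wren, Hale.
Both beat: Ueda, Wren, Hale — 3.

3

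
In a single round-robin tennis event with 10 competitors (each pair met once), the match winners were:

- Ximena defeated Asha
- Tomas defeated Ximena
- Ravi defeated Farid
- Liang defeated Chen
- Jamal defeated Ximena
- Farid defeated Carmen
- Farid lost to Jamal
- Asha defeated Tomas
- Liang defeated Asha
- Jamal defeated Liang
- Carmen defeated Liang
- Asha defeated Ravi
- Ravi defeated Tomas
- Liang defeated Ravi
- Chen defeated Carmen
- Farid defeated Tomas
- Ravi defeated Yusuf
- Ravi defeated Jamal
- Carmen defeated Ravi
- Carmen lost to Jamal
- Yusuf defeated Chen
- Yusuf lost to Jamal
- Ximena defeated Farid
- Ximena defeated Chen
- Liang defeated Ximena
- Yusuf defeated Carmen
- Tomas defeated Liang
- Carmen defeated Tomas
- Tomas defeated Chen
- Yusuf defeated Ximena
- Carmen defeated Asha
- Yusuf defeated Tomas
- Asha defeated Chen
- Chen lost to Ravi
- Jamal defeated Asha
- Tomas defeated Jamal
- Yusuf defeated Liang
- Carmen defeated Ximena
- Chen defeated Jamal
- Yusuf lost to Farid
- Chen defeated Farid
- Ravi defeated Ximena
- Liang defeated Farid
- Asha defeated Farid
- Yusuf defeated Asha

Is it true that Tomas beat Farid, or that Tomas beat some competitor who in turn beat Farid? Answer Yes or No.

Yes

Tomas did not beat Farid directly.
Tomas beat Ximena, Jamal, Chen, Liang. Of those, Ximena beat Farid.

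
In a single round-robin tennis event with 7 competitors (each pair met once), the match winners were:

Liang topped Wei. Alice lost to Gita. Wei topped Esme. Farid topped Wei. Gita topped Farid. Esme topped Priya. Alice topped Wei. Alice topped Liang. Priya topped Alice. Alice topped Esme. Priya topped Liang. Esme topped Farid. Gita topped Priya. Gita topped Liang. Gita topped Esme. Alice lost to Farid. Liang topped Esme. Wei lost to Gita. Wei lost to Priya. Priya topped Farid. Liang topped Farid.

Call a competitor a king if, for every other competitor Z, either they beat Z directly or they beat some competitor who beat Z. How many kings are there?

Esme cannot reach Gita in two steps.
Farid cannot reach Priya, Gita in two steps.
Priya cannot reach Gita in two steps.
Wei cannot reach Gita, Alice, Liang in two steps.
Gita reaches everyone (king).
Alice cannot reach Gita in two steps.
Liang cannot reach Gita in two steps.
Kings: Gita — 1.

1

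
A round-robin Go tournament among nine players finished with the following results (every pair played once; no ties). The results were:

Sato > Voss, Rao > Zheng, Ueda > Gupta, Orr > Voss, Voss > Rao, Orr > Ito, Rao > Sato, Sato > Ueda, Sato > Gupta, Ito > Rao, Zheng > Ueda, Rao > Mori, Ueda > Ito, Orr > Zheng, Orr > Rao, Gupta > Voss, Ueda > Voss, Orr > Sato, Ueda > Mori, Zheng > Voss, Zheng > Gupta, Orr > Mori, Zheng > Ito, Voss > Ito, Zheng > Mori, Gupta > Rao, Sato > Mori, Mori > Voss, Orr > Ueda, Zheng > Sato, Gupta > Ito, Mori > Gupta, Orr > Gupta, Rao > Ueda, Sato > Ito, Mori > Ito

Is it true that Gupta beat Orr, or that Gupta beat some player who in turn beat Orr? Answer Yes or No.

Gupta did not beat Orr directly.
Gupta beat Rao, Voss, Ito, but each of them lost to Orr. No two-step path.

No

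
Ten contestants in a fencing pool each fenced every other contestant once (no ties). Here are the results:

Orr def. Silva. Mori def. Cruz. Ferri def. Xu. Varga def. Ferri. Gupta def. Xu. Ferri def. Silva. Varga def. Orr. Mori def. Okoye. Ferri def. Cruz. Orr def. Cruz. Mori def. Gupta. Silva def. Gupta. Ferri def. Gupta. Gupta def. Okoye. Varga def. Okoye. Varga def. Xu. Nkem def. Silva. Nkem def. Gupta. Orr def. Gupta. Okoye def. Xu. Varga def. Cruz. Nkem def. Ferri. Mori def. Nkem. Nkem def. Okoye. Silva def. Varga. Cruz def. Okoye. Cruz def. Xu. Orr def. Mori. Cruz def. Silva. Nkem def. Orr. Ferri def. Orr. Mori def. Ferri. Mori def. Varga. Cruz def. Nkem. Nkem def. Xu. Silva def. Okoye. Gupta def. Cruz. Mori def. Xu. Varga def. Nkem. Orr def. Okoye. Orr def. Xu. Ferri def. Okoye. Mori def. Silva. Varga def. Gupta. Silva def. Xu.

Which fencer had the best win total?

Mori

Win totals: Mori 8, Okoye 1, Silva 4, Ferri 6, Nkem 6, Xu 0, Gupta 3, Cruz 4, Varga 7, Orr 6.
Mori leads with 8 wins (next highest: 7).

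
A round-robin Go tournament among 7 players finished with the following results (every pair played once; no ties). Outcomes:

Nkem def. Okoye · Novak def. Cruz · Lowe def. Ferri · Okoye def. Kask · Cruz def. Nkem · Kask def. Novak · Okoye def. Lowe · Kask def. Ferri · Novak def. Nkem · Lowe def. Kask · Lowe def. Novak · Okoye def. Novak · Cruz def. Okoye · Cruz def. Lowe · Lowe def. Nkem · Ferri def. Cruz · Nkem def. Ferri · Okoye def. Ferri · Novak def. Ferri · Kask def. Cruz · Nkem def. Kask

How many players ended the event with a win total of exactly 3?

Win totals: Nkem 3, Novak 3, Ferri 1, Okoye 4, Cruz 3, Lowe 4, Kask 3.
Exactly 3: Nkem, Novak, Cruz, Kask — 4 players.

4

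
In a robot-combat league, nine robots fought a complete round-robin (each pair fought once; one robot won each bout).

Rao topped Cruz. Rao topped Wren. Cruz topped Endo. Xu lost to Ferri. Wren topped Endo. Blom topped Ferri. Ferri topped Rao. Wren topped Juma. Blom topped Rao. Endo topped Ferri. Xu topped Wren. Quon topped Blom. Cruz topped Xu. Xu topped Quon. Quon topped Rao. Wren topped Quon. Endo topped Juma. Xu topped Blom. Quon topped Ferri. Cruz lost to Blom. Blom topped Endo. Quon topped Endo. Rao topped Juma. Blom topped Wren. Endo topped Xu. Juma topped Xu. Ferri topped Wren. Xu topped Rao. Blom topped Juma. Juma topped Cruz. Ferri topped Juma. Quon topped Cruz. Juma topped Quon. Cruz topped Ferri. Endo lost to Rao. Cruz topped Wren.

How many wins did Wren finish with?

3

Wren's results: beat Juma, Endo, Quon; lost to Cruz, Rao, Xu, Blom, Ferri.
That is 3 wins.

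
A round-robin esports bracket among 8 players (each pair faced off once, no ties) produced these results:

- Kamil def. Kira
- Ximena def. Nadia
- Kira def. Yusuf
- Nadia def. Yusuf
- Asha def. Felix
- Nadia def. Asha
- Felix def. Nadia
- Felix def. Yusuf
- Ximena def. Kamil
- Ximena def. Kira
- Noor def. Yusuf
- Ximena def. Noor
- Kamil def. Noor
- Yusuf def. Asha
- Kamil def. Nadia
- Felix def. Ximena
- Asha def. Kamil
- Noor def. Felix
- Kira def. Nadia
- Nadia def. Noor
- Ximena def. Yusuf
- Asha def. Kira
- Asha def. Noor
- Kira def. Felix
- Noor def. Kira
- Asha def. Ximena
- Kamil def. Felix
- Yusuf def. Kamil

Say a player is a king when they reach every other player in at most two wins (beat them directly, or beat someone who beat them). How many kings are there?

Ximena reaches everyone (king).
Nadia reaches everyone (king).
Kamil reaches everyone (king).
Felix reaches everyone (king).
Noor reaches everyone (king).
Kira reaches everyone (king).
Yusuf reaches everyone (king).
Asha reaches everyone (king).
Kings: Ximena, Nadia, Kamil, Felix, Noor, Kira, Yusuf, Asha — 8.

8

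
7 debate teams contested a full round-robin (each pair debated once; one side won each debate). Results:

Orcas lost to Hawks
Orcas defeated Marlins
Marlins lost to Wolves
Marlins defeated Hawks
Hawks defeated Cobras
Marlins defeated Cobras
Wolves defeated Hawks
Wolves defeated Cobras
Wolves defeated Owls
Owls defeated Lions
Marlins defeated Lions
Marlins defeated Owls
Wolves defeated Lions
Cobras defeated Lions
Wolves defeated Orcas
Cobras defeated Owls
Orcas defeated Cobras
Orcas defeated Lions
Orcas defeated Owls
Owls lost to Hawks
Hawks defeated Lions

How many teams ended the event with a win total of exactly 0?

1

Win totals: Lions 0, Marlins 4, Owls 1, Hawks 4, Wolves 6, Cobras 2, Orcas 4.
Exactly 0: Lions — 1 team.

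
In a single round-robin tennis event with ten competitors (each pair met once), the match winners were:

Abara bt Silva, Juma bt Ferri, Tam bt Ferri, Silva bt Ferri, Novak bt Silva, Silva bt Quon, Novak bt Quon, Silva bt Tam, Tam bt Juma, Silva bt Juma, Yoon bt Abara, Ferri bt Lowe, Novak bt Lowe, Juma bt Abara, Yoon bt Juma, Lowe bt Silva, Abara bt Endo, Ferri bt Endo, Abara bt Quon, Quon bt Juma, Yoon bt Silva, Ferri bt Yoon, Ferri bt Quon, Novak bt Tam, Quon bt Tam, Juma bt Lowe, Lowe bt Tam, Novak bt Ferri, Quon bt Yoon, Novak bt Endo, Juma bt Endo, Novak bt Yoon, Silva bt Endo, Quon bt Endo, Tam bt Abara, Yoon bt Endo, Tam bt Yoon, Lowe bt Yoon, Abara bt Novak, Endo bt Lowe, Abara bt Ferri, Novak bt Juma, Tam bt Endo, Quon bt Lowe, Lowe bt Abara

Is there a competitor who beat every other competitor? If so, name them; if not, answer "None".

None

Highest win total is Novak with 8 (out of 9 possible).
Novak lost to Abara, so no competitor went undefeated.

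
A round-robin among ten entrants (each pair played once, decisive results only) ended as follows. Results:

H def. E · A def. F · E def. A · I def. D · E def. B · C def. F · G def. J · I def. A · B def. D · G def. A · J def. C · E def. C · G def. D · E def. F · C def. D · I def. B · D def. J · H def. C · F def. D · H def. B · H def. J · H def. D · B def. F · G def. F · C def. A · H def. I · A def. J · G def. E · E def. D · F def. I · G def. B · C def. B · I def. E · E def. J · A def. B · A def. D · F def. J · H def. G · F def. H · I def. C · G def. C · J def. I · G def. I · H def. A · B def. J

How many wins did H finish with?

8

H's results: beat A, B, C, D, E, G, I, J; lost to F.
That is 8 wins.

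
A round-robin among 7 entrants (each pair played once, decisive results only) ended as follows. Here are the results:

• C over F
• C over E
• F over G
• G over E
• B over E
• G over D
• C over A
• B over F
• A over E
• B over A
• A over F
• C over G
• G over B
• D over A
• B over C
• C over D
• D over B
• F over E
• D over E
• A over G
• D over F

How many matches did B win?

4

B's results: beat A, C, E, F; lost to D, G.
That is 4 wins.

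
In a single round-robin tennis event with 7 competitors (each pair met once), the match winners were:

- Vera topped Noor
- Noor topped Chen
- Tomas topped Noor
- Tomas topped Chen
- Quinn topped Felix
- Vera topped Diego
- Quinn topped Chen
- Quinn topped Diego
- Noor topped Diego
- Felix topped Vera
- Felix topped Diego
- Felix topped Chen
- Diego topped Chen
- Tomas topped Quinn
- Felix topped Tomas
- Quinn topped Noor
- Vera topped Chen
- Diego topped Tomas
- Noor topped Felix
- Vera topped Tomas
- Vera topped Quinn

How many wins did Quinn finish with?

Quinn's results: beat Felix, Diego, Chen, Noor; lost to Tomas, Vera.
That is 4 wins.

4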